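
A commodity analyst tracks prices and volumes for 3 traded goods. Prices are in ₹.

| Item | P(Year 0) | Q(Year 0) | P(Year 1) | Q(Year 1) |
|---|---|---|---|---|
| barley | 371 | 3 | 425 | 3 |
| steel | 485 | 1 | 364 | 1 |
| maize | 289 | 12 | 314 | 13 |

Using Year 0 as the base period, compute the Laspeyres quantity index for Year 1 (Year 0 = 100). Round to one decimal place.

105.7

Laspeyres quantity index uses base-period prices as weights.
ΣP(Year 0)·Q(Year 1) = 371×3 + 485×1 + 289×13 = 1113 + 485 + 3757 = 5355
ΣP(Year 0)·Q(Year 0) = 371×3 + 485×1 + 289×12 = 1113 + 485 + 3468 = 5066
Index = 5355 / 5066 × 100 = 105.7047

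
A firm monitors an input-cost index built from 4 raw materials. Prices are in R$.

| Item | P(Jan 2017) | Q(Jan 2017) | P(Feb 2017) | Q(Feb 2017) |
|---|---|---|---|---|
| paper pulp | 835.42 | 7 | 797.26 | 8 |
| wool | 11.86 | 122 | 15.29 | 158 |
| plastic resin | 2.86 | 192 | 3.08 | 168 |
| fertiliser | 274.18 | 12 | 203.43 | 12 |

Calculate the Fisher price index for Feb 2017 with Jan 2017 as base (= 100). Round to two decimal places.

94.72

Laspeyres component (base-period weights):
ΣP(Feb 2017)Q(Jan 2017) = 797.26×7 + 15.29×122 + 3.08×192 + 203.43×12 = 5580.82 + 1865.38 + 591.36 + 2441.16 = 10478.72
ΣP(Jan 2017)Q(Jan 2017) = 835.42×7 + 11.86×122 + 2.86×192 + 274.18×12 = 5847.94 + 1446.92 + 549.12 + 3290.16 = 11134.14
L = 10478.72 / 11134.14 × 100 = 94.1134
Paasche component (current-period weights):
ΣP(Feb 2017)Q(Feb 2017) = 797.26×8 + 15.29×158 + 3.08×168 + 203.43×12 = 6378.08 + 2415.82 + 517.44 + 2441.16 = 11752.5
ΣP(Jan 2017)Q(Feb 2017) = 835.42×8 + 11.86×158 + 2.86×168 + 274.18×12 = 6683.36 + 1873.88 + 480.48 + 3290.16 = 12327.88
P = 11752.5 / 12327.88 × 100 = 95.3327
Fisher = √(L × P) = √(94.1134 × 95.3327) = 94.7211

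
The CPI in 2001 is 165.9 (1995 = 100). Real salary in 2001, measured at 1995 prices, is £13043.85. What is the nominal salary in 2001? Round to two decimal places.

Nominal = Real × (Index/100) = 13043.85 × (165.9/100)
        = 13043.85 × 1.659 = 21639.7471

21639.75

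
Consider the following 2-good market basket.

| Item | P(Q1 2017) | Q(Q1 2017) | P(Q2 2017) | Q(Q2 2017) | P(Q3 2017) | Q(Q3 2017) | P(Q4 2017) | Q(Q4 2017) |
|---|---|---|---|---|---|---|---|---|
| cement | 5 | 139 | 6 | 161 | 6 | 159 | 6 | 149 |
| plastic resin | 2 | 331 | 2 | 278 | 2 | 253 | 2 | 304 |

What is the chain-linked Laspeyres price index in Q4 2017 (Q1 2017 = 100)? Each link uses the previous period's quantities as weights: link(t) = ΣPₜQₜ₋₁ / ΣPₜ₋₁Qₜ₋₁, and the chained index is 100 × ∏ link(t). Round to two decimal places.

110.24

Link Q1 2017→Q2 2017:
ΣP(Q2 2017)Q(Q1 2017) = 6×139 + 2×331 = 834 + 662 = 1496
ΣP(Q1 2017)Q(Q1 2017) = 5×139 + 2×331 = 695 + 662 = 1357
link = 1496/1357 = 1.102432
Link Q2 2017→Q3 2017:
ΣP(Q3 2017)Q(Q2 2017) = 6×161 + 2×278 = 966 + 556 = 1522
ΣP(Q2 2017)Q(Q2 2017) = 6×161 + 2×278 = 966 + 556 = 1522
link = 1522/1522 = 1.000000
Link Q3 2017→Q4 2017:
ΣP(Q4 2017)Q(Q3 2017) = 6×159 + 2×253 = 954 + 506 = 1460
ΣP(Q3 2017)Q(Q3 2017) = 6×159 + 2×253 = 954 + 506 = 1460
link = 1460/1460 = 1.000000
Chained index = 100 × 1.102432 × 1.000000 × 1.000000 = 110.2432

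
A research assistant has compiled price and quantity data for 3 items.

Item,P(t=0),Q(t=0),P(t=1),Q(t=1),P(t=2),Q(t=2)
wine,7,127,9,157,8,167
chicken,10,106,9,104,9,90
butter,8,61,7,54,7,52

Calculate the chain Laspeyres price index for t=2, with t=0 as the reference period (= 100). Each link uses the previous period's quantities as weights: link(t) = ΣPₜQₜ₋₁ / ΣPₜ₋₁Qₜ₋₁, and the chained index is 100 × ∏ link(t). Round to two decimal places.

Link t=0→t=1:
ΣP(t=1)Q(t=0) = 9×127 + 9×106 + 7×61 = 1143 + 954 + 427 = 2524
ΣP(t=0)Q(t=0) = 7×127 + 10×106 + 8×61 = 889 + 1060 + 488 = 2437
link = 2524/2437 = 1.035700
Link t=1→t=2:
ΣP(t=2)Q(t=1) = 8×157 + 9×104 + 7×54 = 1256 + 936 + 378 = 2570
ΣP(t=1)Q(t=1) = 9×157 + 9×104 + 7×54 = 1413 + 936 + 378 = 2727
link = 2570/2727 = 0.942428
Chained index = 100 × 1.035700 × 0.942428 = 97.6072

97.61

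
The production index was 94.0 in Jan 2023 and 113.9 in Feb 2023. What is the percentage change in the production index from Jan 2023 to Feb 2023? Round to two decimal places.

Change = (113.9 − 94.0) / 94.0 × 100
       = 19.9 / 94.0 × 100 = 21.1702%

21.17%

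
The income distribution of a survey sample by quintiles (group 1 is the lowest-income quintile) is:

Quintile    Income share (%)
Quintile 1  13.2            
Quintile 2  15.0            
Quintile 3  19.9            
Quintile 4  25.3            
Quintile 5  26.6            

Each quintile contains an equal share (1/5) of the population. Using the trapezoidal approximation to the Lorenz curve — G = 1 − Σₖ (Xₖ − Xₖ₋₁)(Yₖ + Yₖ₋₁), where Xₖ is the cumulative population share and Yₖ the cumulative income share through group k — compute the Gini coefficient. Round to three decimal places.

Cumulative income shares Yₖ: 0.1320, 0.2820, 0.4810, 0.7340, 1.0000
Σ (Xₖ−Xₖ₋₁)(Yₖ+Yₖ₋₁) = (1/5)(0.1320+0.0000) + (1/5)(0.2820+0.1320) + (1/5)(0.4810+0.2820) + (1/5)(0.7340+0.4810) + (1/5)(1.0000+0.7340)
  = 0.0264 + 0.0828 + 0.1526 + 0.2430 + 0.3468 = 0.8516
G = 1 − 0.8516 = 0.1484

0.148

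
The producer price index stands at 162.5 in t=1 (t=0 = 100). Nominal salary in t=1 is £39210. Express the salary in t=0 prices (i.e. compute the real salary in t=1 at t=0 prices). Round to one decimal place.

24129.2

Real = Nominal ÷ (Index/100) = 39210 ÷ (162.5/100)
     = 39210 ÷ 1.625 = 24129.2308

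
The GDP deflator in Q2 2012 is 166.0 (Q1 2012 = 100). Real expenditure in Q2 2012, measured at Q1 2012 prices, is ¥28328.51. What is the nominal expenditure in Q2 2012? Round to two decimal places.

Nominal = Real × (Index/100) = 28328.51 × (166.0/100)
        = 28328.51 × 1.660 = 47025.3266

47025.33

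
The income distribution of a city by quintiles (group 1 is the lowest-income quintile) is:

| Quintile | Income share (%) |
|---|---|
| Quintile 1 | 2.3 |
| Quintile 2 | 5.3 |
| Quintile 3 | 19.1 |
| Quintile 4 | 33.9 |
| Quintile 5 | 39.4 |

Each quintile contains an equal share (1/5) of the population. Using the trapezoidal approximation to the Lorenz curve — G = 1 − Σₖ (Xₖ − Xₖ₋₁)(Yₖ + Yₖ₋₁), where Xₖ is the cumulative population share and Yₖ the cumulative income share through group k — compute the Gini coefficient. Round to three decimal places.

0.411

Cumulative income shares Yₖ: 0.0230, 0.0760, 0.2670, 0.6060, 1.0000
Σ (Xₖ−Xₖ₋₁)(Yₖ+Yₖ₋₁) = (1/5)(0.0230+0.0000) + (1/5)(0.0760+0.0230) + (1/5)(0.2670+0.0760) + (1/5)(0.6060+0.2670) + (1/5)(1.0000+0.6060)
  = 0.0046 + 0.0198 + 0.0686 + 0.1746 + 0.3212 = 0.5888
G = 1 − 0.5888 = 0.4112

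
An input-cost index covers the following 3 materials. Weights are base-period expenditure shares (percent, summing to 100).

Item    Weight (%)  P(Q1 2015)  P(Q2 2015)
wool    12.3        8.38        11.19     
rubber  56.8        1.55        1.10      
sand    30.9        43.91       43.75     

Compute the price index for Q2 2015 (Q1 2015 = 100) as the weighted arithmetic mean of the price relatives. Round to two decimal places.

87.52

wool: 12.3 × (11.19/8.38) = 12.3 × 1.335322 = 16.4245
rubber: 56.8 × (1.10/1.55) = 56.8 × 0.709677 = 40.3097
sand: 30.9 × (43.75/43.91) = 30.9 × 0.996356 = 30.7874
Index = Σ wᵢ·(p₁ᵢ/p₀ᵢ) = 16.4245 + 40.3097 + 30.7874 = 87.5215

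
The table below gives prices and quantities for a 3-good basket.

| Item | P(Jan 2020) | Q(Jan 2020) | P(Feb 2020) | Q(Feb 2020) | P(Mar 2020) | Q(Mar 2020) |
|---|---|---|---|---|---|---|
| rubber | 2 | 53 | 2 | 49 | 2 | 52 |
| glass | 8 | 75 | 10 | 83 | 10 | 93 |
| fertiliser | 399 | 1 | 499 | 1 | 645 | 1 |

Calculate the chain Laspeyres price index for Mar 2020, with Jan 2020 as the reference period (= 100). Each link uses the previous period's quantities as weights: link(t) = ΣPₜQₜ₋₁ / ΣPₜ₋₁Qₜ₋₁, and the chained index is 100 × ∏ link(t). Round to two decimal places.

Link Jan 2020→Feb 2020:
ΣP(Feb 2020)Q(Jan 2020) = 2×53 + 10×75 + 499×1 = 106 + 750 + 499 = 1355
ΣP(Jan 2020)Q(Jan 2020) = 2×53 + 8×75 + 399×1 = 106 + 600 + 399 = 1105
link = 1355/1105 = 1.226244
Link Feb 2020→Mar 2020:
ΣP(Mar 2020)Q(Feb 2020) = 2×49 + 10×83 + 645×1 = 98 + 830 + 645 = 1573
ΣP(Feb 2020)Q(Feb 2020) = 2×49 + 10×83 + 499×1 = 98 + 830 + 499 = 1427
link = 1573/1427 = 1.102313
Chained index = 100 × 1.226244 × 1.102313 = 135.1705

135.17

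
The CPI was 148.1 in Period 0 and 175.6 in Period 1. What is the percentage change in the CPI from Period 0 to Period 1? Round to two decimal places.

18.57%

Change = (175.6 − 148.1) / 148.1 × 100
       = 27.5 / 148.1 × 100 = 18.5685%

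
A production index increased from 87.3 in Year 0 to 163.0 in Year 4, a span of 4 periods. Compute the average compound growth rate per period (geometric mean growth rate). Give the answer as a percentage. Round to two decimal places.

16.89%

Growth factor = (163.0/87.3)^(1/4) = (1.867125)^(1/4) = 1.168943
Growth rate = 1.168943 − 1 = 0.168943 = 16.8943%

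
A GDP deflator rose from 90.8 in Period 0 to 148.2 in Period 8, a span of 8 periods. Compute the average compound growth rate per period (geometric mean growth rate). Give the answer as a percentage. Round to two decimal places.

Growth factor = (148.2/90.8)^(1/8) = (1.632159)^(1/8) = 1.063152
Growth rate = 1.063152 − 1 = 0.063152 = 6.3152%

6.32%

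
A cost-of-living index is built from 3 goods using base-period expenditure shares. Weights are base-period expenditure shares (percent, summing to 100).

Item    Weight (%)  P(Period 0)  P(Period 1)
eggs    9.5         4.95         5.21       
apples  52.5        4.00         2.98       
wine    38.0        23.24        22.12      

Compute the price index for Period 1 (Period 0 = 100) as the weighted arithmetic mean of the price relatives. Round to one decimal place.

85.3

eggs: 9.5 × (5.21/4.95) = 9.5 × 1.052525 = 9.9990
apples: 52.5 × (2.98/4.00) = 52.5 × 0.745000 = 39.1125
wine: 38.0 × (22.12/23.24) = 38.0 × 0.951807 = 36.1687
Index = Σ wᵢ·(p₁ᵢ/p₀ᵢ) = 9.9990 + 39.1125 + 36.1687 = 85.2802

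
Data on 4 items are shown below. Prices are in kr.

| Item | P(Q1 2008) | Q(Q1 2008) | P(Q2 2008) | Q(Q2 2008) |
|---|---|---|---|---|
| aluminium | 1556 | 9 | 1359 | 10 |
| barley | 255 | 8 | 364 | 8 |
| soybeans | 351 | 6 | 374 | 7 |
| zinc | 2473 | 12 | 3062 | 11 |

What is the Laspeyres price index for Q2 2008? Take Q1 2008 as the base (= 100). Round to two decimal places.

113.18

Laspeyres price index uses base-period quantities as weights.
ΣP(Q2 2008)·Q(Q1 2008) = 1359×9 + 364×8 + 374×6 + 3062×12 = 12231 + 2912 + 2244 + 36744 = 54131
ΣP(Q1 2008)·Q(Q1 2008) = 1556×9 + 255×8 + 351×6 + 2473×12 = 14004 + 2040 + 2106 + 29676 = 47826
Index = 54131 / 47826 × 100 = 113.1832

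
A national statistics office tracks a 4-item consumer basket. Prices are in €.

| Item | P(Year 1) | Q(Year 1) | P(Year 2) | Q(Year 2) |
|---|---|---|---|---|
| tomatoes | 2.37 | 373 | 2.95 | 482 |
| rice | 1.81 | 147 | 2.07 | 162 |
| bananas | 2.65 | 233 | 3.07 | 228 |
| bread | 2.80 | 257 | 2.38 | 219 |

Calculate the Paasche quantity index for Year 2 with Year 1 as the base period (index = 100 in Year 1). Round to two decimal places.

109.04

Paasche quantity index uses current-period prices as weights.
ΣP(Year 2)·Q(Year 2) = 2.95×482 + 2.07×162 + 3.07×228 + 2.38×219 = 1421.9 + 335.34 + 699.96 + 521.22 = 2978.42
ΣP(Year 2)·Q(Year 1) = 2.95×373 + 2.07×147 + 3.07×233 + 2.38×257 = 1100.35 + 304.29 + 715.31 + 611.66 = 2731.61
Index = 2978.42 / 2731.61 × 100 = 109.0353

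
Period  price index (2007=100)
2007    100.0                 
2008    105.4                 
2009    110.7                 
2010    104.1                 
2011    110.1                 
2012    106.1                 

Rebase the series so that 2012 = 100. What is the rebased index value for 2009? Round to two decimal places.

Rebased(2009) = 110.7 / 106.1 × 100 = 104.3355

104.34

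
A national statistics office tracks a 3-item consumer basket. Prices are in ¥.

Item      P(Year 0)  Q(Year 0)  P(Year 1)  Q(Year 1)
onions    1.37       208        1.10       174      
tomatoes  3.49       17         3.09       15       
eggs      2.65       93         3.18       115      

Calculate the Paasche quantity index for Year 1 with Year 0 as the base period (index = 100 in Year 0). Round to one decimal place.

104.6

Paasche quantity index uses current-period prices as weights.
ΣP(Year 1)·Q(Year 1) = 1.10×174 + 3.09×15 + 3.18×115 = 191.4 + 46.35 + 365.7 = 603.45
ΣP(Year 1)·Q(Year 0) = 1.10×208 + 3.09×17 + 3.18×93 = 228.8 + 52.53 + 295.74 = 577.07
Index = 603.45 / 577.07 × 100 = 104.5714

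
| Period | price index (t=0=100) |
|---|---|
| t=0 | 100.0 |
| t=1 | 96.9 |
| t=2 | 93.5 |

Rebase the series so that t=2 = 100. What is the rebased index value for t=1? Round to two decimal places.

Rebased(t=1) = 96.9 / 93.5 × 100 = 103.6364

103.64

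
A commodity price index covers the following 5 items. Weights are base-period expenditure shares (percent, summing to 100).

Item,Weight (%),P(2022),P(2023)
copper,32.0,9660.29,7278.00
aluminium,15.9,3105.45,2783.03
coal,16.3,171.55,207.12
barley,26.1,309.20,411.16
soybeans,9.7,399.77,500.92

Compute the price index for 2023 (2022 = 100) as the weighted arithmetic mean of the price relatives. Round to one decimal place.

104.9

copper: 32.0 × (7278.00/9660.29) = 32.0 × 0.753394 = 24.1086
aluminium: 15.9 × (2783.03/3105.45) = 15.9 × 0.896176 = 14.2492
coal: 16.3 × (207.12/171.55) = 16.3 × 1.207345 = 19.6797
barley: 26.1 × (411.16/309.20) = 26.1 × 1.329754 = 34.7066
soybeans: 9.7 × (500.92/399.77) = 9.7 × 1.253020 = 12.1543
Index = Σ wᵢ·(p₁ᵢ/p₀ᵢ) = 24.1086 + 14.2492 + 19.6797 + 34.7066 + 12.1543 = 104.8984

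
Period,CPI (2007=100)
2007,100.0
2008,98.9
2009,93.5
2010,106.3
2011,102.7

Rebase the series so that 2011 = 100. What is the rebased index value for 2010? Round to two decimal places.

Rebased(2010) = 106.3 / 102.7 × 100 = 103.5054

103.51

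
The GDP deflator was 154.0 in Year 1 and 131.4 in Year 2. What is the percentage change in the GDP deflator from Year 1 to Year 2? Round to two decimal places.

-14.68%

Change = (131.4 − 154.0) / 154.0 × 100
       = -22.6 / 154.0 × 100 = -14.6753%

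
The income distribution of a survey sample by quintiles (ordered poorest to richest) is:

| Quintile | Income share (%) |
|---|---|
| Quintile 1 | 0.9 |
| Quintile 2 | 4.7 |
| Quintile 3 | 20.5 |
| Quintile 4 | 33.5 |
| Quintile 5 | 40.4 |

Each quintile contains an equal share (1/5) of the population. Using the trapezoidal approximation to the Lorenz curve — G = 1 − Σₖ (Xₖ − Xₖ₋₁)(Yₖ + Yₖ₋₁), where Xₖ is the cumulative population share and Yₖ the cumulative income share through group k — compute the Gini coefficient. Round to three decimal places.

Cumulative income shares Yₖ: 0.0090, 0.0560, 0.2610, 0.5960, 1.0000
Σ (Xₖ−Xₖ₋₁)(Yₖ+Yₖ₋₁) = (1/5)(0.0090+0.0000) + (1/5)(0.0560+0.0090) + (1/5)(0.2610+0.0560) + (1/5)(0.5960+0.2610) + (1/5)(1.0000+0.5960)
  = 0.0018 + 0.0130 + 0.0634 + 0.1714 + 0.3192 = 0.5688
G = 1 − 0.5688 = 0.4312

0.431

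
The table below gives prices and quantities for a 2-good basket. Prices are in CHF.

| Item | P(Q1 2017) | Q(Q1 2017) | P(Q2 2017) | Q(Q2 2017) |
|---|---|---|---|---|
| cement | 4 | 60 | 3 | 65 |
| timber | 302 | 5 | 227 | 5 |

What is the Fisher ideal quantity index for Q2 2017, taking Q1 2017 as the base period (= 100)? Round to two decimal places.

101.14

Laspeyres component (base-period weights):
ΣP(Q1 2017)Q(Q2 2017) = 4×65 + 302×5 = 260 + 1510 = 1770
ΣP(Q1 2017)Q(Q1 2017) = 4×60 + 302×5 = 240 + 1510 = 1750
L = 1770 / 1750 × 100 = 101.1429
Paasche component (current-period weights):
ΣP(Q2 2017)Q(Q2 2017) = 3×65 + 227×5 = 195 + 1135 = 1330
ΣP(Q2 2017)Q(Q1 2017) = 3×60 + 227×5 = 180 + 1135 = 1315
P = 1330 / 1315 × 100 = 101.1407
Fisher = √(L × P) = √(101.1429 × 101.1407) = 101.1418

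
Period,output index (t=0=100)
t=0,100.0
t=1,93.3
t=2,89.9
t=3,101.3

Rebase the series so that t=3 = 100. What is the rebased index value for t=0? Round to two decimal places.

98.72

Rebased(t=0) = 100.0 / 101.3 × 100 = 98.7167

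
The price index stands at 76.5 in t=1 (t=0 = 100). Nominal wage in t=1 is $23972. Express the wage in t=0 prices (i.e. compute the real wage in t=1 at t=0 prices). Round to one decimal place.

31335.9

Real = Nominal ÷ (Index/100) = 23972 ÷ (76.5/100)
     = 23972 ÷ 0.765 = 31335.9477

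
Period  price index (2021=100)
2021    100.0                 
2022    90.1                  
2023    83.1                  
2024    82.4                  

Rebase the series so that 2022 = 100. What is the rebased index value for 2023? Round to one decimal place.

92.2

Rebased(2023) = 83.1 / 90.1 × 100 = 92.2309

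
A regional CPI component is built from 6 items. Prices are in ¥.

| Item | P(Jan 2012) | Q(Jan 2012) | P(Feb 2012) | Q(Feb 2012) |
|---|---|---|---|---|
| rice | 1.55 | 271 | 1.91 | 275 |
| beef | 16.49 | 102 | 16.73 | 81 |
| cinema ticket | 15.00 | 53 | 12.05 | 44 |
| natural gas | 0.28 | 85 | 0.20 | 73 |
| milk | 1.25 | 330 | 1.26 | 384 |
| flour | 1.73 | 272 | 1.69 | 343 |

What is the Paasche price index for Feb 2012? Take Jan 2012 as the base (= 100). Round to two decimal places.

Paasche price index uses current-period quantities as weights.
ΣP(Feb 2012)·Q(Feb 2012) = 1.91×275 + 16.73×81 + 12.05×44 + 0.20×73 + 1.26×384 + 1.69×343 = 525.25 + 1355.13 + 530.2 + 14.6 + 483.84 + 579.67 = 3488.69
ΣP(Jan 2012)·Q(Feb 2012) = 1.55×275 + 16.49×81 + 15.00×44 + 0.28×73 + 1.25×384 + 1.73×343 = 426.25 + 1335.69 + 660 + 20.44 + 480 + 593.39 = 3515.77
Index = 3488.69 / 3515.77 × 100 = 99.2298

99.23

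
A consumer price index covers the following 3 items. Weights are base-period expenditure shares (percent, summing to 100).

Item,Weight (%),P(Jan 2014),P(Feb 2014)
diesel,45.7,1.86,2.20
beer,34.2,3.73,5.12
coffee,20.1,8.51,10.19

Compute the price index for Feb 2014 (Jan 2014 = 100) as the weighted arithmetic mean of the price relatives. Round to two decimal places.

125.07

diesel: 45.7 × (2.20/1.86) = 45.7 × 1.182796 = 54.0538
beer: 34.2 × (5.12/3.73) = 34.2 × 1.372654 = 46.9448
coffee: 20.1 × (10.19/8.51) = 20.1 × 1.197415 = 24.0680
Index = Σ wᵢ·(p₁ᵢ/p₀ᵢ) = 54.0538 + 46.9448 + 24.0680 = 125.0666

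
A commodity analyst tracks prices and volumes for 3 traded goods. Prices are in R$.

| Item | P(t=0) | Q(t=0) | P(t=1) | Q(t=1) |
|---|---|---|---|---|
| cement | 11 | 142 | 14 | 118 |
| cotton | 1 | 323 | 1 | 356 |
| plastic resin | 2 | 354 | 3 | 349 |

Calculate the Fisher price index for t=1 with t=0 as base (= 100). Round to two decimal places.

129.99

Laspeyres component (base-period weights):
ΣP(t=1)Q(t=0) = 14×142 + 1×323 + 3×354 = 1988 + 323 + 1062 = 3373
ΣP(t=0)Q(t=0) = 11×142 + 1×323 + 2×354 = 1562 + 323 + 708 = 2593
L = 3373 / 2593 × 100 = 130.0810
Paasche component (current-period weights):
ΣP(t=1)Q(t=1) = 14×118 + 1×356 + 3×349 = 1652 + 356 + 1047 = 3055
ΣP(t=0)Q(t=1) = 11×118 + 1×356 + 2×349 = 1298 + 356 + 698 = 2352
P = 3055 / 2352 × 100 = 129.8895
Fisher = √(L × P) = √(130.0810 × 129.8895) = 129.9852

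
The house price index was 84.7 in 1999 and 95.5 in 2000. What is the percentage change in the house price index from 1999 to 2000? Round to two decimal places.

Change = (95.5 − 84.7) / 84.7 × 100
       = 10.8 / 84.7 × 100 = 12.7509%

12.75%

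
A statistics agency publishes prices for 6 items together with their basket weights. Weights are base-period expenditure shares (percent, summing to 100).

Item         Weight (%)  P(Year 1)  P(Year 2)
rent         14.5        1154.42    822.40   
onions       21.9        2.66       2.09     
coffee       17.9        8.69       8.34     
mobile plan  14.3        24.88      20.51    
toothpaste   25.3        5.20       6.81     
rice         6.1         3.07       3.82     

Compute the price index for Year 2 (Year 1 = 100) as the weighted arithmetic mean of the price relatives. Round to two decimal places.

rent: 14.5 × (822.40/1154.42) = 14.5 × 0.712392 = 10.3297
onions: 21.9 × (2.09/2.66) = 21.9 × 0.785714 = 17.2071
coffee: 17.9 × (8.34/8.69) = 17.9 × 0.959724 = 17.1791
mobile plan: 14.3 × (20.51/24.88) = 14.3 × 0.824357 = 11.7883
toothpaste: 25.3 × (6.81/5.20) = 25.3 × 1.309615 = 33.1333
rice: 6.1 × (3.82/3.07) = 6.1 × 1.244300 = 7.5902
Index = Σ wᵢ·(p₁ᵢ/p₀ᵢ) = 10.3297 + 17.2071 + 17.1791 + 11.7883 + 33.1333 + 7.5902 = 97.2277

97.23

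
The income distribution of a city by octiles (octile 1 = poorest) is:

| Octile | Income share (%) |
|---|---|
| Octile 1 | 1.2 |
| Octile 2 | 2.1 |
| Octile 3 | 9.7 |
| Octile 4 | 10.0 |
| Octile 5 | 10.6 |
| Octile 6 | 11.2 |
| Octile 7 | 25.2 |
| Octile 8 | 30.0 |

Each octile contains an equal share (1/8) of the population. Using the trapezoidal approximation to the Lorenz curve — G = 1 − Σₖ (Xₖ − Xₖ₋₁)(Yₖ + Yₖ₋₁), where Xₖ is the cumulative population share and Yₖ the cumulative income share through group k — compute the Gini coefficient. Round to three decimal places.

0.403

Cumulative income shares Yₖ: 0.0120, 0.0330, 0.1300, 0.2300, 0.3360, 0.4480, 0.7000, 1.0000
Σ (Xₖ−Xₖ₋₁)(Yₖ+Yₖ₋₁) = (1/8)(0.0120+0.0000) + (1/8)(0.0330+0.0120) + (1/8)(0.1300+0.0330) + (1/8)(0.2300+0.1300) + (1/8)(0.3360+0.2300) + (1/8)(0.4480+0.3360) + (1/8)(0.7000+0.4480) + (1/8)(1.0000+0.7000)
  = 0.0015 + 0.0056 + 0.0204 + 0.0450 + 0.0708 + 0.0980 + 0.1435 + 0.2125 = 0.5972
G = 1 − 0.5972 = 0.4028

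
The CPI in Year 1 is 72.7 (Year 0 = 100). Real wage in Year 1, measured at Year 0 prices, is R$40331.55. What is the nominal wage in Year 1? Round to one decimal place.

Nominal = Real × (Index/100) = 40331.55 × (72.7/100)
        = 40331.55 × 0.727 = 29321.0369

29321.0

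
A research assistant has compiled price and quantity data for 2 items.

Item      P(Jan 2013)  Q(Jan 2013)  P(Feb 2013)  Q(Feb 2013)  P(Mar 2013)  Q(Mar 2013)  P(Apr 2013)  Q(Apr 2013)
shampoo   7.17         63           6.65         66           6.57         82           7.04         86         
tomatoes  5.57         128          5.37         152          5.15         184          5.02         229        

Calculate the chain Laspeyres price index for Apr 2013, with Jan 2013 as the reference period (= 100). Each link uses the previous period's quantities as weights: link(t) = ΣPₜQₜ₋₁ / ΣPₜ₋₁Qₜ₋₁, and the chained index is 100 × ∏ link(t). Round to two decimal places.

Link Jan 2013→Feb 2013:
ΣP(Feb 2013)Q(Jan 2013) = 6.65×63 + 5.37×128 = 418.95 + 687.36 = 1106.31
ΣP(Jan 2013)Q(Jan 2013) = 7.17×63 + 5.57×128 = 451.71 + 712.96 = 1164.67
link = 1106.31/1164.67 = 0.949891
Link Feb 2013→Mar 2013:
ΣP(Mar 2013)Q(Feb 2013) = 6.57×66 + 5.15×152 = 433.62 + 782.8 = 1216.42
ΣP(Feb 2013)Q(Feb 2013) = 6.65×66 + 5.37×152 = 438.9 + 816.24 = 1255.14
link = 1216.42/1255.14 = 0.969151
Link Mar 2013→Apr 2013:
ΣP(Apr 2013)Q(Mar 2013) = 7.04×82 + 5.02×184 = 577.28 + 923.68 = 1500.96
ΣP(Mar 2013)Q(Mar 2013) = 6.57×82 + 5.15×184 = 538.74 + 947.6 = 1486.34
link = 1500.96/1486.34 = 1.009836
Chained index = 100 × 0.949891 × 0.969151 × 1.009836 = 92.9643

92.96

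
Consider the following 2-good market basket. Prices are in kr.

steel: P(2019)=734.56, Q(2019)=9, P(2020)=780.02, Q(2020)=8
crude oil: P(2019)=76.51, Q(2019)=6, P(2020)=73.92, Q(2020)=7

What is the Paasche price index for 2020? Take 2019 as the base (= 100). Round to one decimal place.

105.4

Paasche price index uses current-period quantities as weights.
ΣP(2020)·Q(2020) = 780.02×8 + 73.92×7 = 6240.16 + 517.44 = 6757.6
ΣP(2019)·Q(2020) = 734.56×8 + 76.51×7 = 5876.48 + 535.57 = 6412.05
Index = 6757.6 / 6412.05 × 100 = 105.3891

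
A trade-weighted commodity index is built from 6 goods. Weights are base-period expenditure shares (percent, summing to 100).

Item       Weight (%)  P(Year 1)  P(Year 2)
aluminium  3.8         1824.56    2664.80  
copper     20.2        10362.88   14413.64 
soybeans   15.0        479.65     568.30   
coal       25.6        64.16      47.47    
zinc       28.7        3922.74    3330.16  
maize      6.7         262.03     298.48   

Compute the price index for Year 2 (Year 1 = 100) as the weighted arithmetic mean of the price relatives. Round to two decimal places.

102.36

aluminium: 3.8 × (2664.80/1824.56) = 3.8 × 1.460517 = 5.5500
copper: 20.2 × (14413.64/10362.88) = 20.2 × 1.390891 = 28.0960
soybeans: 15.0 × (568.30/479.65) = 15.0 × 1.184822 = 17.7723
coal: 25.6 × (47.47/64.16) = 25.6 × 0.739869 = 18.9406
zinc: 28.7 × (3330.16/3922.74) = 28.7 × 0.848937 = 24.3645
maize: 6.7 × (298.48/262.03) = 6.7 × 1.139106 = 7.6320
Index = Σ wᵢ·(p₁ᵢ/p₀ᵢ) = 5.5500 + 28.0960 + 17.7723 + 18.9406 + 24.3645 + 7.6320 = 102.3555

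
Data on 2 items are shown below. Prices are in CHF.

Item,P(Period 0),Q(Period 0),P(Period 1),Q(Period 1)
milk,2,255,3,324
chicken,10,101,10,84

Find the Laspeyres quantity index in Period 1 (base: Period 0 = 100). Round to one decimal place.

Laspeyres quantity index uses base-period prices as weights.
ΣP(Period 0)·Q(Period 1) = 2×324 + 10×84 = 648 + 840 = 1488
ΣP(Period 0)·Q(Period 0) = 2×255 + 10×101 = 510 + 1010 = 1520
Index = 1488 / 1520 × 100 = 97.8947

97.9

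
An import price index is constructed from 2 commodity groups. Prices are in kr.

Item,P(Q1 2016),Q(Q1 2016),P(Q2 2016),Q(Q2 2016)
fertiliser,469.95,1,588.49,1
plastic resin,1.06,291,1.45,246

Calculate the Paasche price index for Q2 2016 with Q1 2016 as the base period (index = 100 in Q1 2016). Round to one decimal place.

129.4

Paasche price index uses current-period quantities as weights.
ΣP(Q2 2016)·Q(Q2 2016) = 588.49×1 + 1.45×246 = 588.49 + 356.7 = 945.19
ΣP(Q1 2016)·Q(Q2 2016) = 469.95×1 + 1.06×246 = 469.95 + 260.76 = 730.71
Index = 945.19 / 730.71 × 100 = 129.3523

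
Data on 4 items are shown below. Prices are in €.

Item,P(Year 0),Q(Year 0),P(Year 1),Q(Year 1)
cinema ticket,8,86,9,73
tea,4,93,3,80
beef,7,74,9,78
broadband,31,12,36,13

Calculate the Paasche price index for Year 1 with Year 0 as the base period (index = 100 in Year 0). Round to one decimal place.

111.5

Paasche price index uses current-period quantities as weights.
ΣP(Year 1)·Q(Year 1) = 9×73 + 3×80 + 9×78 + 36×13 = 657 + 240 + 702 + 468 = 2067
ΣP(Year 0)·Q(Year 1) = 8×73 + 4×80 + 7×78 + 31×13 = 584 + 320 + 546 + 403 = 1853
Index = 2067 / 1853 × 100 = 111.5488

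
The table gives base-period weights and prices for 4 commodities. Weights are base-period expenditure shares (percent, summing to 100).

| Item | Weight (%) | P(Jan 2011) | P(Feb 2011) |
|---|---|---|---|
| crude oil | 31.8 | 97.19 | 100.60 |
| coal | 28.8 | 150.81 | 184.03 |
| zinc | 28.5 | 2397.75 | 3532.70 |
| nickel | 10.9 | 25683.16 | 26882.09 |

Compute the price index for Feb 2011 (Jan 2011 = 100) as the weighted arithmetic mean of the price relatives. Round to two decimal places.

121.46

crude oil: 31.8 × (100.60/97.19) = 31.8 × 1.035086 = 32.9157
coal: 28.8 × (184.03/150.81) = 28.8 × 1.220277 = 35.1440
zinc: 28.5 × (3532.70/2397.75) = 28.5 × 1.473340 = 41.9902
nickel: 10.9 × (26882.09/25683.16) = 10.9 × 1.046682 = 11.4088
Index = Σ wᵢ·(p₁ᵢ/p₀ᵢ) = 32.9157 + 35.1440 + 41.9902 + 11.4088 = 121.4587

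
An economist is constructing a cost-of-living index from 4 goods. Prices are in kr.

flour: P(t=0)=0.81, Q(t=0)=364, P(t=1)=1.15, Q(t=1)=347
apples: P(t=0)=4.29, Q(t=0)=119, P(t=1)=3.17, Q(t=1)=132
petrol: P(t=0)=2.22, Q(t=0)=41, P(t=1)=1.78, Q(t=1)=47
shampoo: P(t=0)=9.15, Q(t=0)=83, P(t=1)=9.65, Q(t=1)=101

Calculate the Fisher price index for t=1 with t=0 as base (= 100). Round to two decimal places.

100.42

Laspeyres component (base-period weights):
ΣP(t=1)Q(t=0) = 1.15×364 + 3.17×119 + 1.78×41 + 9.65×83 = 418.6 + 377.23 + 72.98 + 800.95 = 1669.76
ΣP(t=0)Q(t=0) = 0.81×364 + 4.29×119 + 2.22×41 + 9.15×83 = 294.84 + 510.51 + 91.02 + 759.45 = 1655.82
L = 1669.76 / 1655.82 × 100 = 100.8419
Paasche component (current-period weights):
ΣP(t=1)Q(t=1) = 1.15×347 + 3.17×132 + 1.78×47 + 9.65×101 = 399.05 + 418.44 + 83.66 + 974.65 = 1875.8
ΣP(t=0)Q(t=1) = 0.81×347 + 4.29×132 + 2.22×47 + 9.15×101 = 281.07 + 566.28 + 104.34 + 924.15 = 1875.84
P = 1875.8 / 1875.84 × 100 = 99.9979
Fisher = √(L × P) = √(100.8419 × 99.9979) = 100.4190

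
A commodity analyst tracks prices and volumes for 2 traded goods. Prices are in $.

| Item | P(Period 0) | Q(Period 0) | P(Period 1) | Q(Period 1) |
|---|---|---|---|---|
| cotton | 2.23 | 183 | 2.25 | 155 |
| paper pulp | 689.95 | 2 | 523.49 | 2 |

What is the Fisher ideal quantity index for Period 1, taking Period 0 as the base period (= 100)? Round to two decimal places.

96.09

Laspeyres component (base-period weights):
ΣP(Period 0)Q(Period 1) = 2.23×155 + 689.95×2 = 345.65 + 1379.9 = 1725.55
ΣP(Period 0)Q(Period 0) = 2.23×183 + 689.95×2 = 408.09 + 1379.9 = 1787.99
L = 1725.55 / 1787.99 × 100 = 96.5078
Paasche component (current-period weights):
ΣP(Period 1)Q(Period 1) = 2.25×155 + 523.49×2 = 348.75 + 1046.98 = 1395.73
ΣP(Period 1)Q(Period 0) = 2.25×183 + 523.49×2 = 411.75 + 1046.98 = 1458.73
P = 1395.73 / 1458.73 × 100 = 95.6812
Fisher = √(L × P) = √(96.5078 × 95.6812) = 96.0936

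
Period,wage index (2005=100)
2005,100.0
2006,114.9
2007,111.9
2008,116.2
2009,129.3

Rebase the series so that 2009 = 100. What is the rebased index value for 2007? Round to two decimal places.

Rebased(2007) = 111.9 / 129.3 × 100 = 86.5429

86.54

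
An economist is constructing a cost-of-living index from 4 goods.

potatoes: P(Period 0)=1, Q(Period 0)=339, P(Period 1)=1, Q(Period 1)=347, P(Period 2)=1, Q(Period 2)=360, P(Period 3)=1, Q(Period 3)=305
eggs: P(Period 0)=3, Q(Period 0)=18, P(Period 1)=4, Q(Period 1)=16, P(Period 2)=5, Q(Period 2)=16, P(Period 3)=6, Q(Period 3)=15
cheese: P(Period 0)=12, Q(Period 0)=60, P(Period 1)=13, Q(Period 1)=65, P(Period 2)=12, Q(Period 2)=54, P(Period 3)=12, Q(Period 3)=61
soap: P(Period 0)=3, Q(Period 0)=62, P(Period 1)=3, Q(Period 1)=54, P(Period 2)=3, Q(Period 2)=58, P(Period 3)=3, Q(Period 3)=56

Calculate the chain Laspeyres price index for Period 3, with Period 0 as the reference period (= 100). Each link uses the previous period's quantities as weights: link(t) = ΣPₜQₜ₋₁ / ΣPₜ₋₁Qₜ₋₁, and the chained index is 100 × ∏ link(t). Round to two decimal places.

Link Period 0→Period 1:
ΣP(Period 1)Q(Period 0) = 1×339 + 4×18 + 13×60 + 3×62 = 339 + 72 + 780 + 186 = 1377
ΣP(Period 0)Q(Period 0) = 1×339 + 3×18 + 12×60 + 3×62 = 339 + 54 + 720 + 186 = 1299
link = 1377/1299 = 1.060046
Link Period 1→Period 2:
ΣP(Period 2)Q(Period 1) = 1×347 + 5×16 + 12×65 + 3×54 = 347 + 80 + 780 + 162 = 1369
ΣP(Period 1)Q(Period 1) = 1×347 + 4×16 + 13×65 + 3×54 = 347 + 64 + 845 + 162 = 1418
link = 1369/1418 = 0.965444
Link Period 2→Period 3:
ΣP(Period 3)Q(Period 2) = 1×360 + 6×16 + 12×54 + 3×58 = 360 + 96 + 648 + 174 = 1278
ΣP(Period 2)Q(Period 2) = 1×360 + 5×16 + 12×54 + 3×58 = 360 + 80 + 648 + 174 = 1262
link = 1278/1262 = 1.012678
Chained index = 100 × 1.060046 × 0.965444 × 1.012678 = 103.6391

103.64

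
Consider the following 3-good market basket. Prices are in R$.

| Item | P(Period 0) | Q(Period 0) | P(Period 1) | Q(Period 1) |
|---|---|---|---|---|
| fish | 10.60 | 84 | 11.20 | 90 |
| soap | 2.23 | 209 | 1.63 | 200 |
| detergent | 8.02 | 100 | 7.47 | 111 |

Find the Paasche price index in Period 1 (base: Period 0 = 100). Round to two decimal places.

Paasche price index uses current-period quantities as weights.
ΣP(Period 1)·Q(Period 1) = 11.20×90 + 1.63×200 + 7.47×111 = 1008 + 326 + 829.17 = 2163.17
ΣP(Period 0)·Q(Period 1) = 10.60×90 + 2.23×200 + 8.02×111 = 954 + 446 + 890.22 = 2290.22
Index = 2163.17 / 2290.22 × 100 = 94.4525

94.45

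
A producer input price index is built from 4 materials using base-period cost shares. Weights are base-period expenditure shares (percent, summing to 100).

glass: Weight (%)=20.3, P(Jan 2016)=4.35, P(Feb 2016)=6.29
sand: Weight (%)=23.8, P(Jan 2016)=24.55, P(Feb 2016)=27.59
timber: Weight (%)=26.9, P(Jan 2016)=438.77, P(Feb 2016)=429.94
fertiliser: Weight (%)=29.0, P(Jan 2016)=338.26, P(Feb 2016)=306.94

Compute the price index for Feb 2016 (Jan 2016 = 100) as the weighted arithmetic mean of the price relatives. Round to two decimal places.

glass: 20.3 × (6.29/4.35) = 20.3 × 1.445977 = 29.3533
sand: 23.8 × (27.59/24.55) = 23.8 × 1.123829 = 26.7471
timber: 26.9 × (429.94/438.77) = 26.9 × 0.979876 = 26.3587
fertiliser: 29.0 × (306.94/338.26) = 29.0 × 0.907409 = 26.3148
Index = Σ wᵢ·(p₁ᵢ/p₀ᵢ) = 29.3533 + 26.7471 + 26.3587 + 26.3148 = 108.7740

108.77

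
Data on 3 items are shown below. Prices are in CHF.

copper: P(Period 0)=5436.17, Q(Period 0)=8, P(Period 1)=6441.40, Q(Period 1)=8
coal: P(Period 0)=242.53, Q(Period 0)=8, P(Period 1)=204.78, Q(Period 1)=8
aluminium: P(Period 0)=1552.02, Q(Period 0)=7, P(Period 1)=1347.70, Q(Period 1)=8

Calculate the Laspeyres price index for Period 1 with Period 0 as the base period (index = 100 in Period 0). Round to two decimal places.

111.21

Laspeyres price index uses base-period quantities as weights.
ΣP(Period 1)·Q(Period 0) = 6441.40×8 + 204.78×8 + 1347.70×7 = 51531.2 + 1638.24 + 9433.9 = 62603.34
ΣP(Period 0)·Q(Period 0) = 5436.17×8 + 242.53×8 + 1552.02×7 = 43489.36 + 1940.24 + 10864.14 = 56293.74
Index = 62603.34 / 56293.74 × 100 = 111.2084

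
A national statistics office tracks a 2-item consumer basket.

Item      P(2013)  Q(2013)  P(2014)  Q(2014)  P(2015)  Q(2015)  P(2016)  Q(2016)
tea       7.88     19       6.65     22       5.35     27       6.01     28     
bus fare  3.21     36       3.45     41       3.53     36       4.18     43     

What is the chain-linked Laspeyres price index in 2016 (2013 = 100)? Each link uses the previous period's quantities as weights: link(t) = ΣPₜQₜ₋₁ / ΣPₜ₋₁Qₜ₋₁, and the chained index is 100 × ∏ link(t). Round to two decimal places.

99.21

Link 2013→2014:
ΣP(2014)Q(2013) = 6.65×19 + 3.45×36 = 126.35 + 124.2 = 250.55
ΣP(2013)Q(2013) = 7.88×19 + 3.21×36 = 149.72 + 115.56 = 265.28
link = 250.55/265.28 = 0.944474
Link 2014→2015:
ΣP(2015)Q(2014) = 5.35×22 + 3.53×41 = 117.7 + 144.73 = 262.43
ΣP(2014)Q(2014) = 6.65×22 + 3.45×41 = 146.3 + 141.45 = 287.75
link = 262.43/287.75 = 0.912007
Link 2015→2016:
ΣP(2016)Q(2015) = 6.01×27 + 4.18×36 = 162.27 + 150.48 = 312.75
ΣP(2015)Q(2015) = 5.35×27 + 3.53×36 = 144.45 + 127.08 = 271.53
link = 312.75/271.53 = 1.151806
Chained index = 100 × 0.944474 × 0.912007 × 1.151806 = 99.2128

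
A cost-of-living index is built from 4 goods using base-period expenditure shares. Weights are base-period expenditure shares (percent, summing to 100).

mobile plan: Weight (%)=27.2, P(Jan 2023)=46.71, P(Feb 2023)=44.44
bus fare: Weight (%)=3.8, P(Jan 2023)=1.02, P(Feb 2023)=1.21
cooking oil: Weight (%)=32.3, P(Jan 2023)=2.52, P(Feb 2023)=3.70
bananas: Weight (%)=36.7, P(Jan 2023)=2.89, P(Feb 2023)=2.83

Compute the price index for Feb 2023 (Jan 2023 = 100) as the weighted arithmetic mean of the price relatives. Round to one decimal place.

mobile plan: 27.2 × (44.44/46.71) = 27.2 × 0.951402 = 25.8781
bus fare: 3.8 × (1.21/1.02) = 3.8 × 1.186275 = 4.5078
cooking oil: 32.3 × (3.70/2.52) = 32.3 × 1.468254 = 47.4246
bananas: 36.7 × (2.83/2.89) = 36.7 × 0.979239 = 35.9381
Index = Σ wᵢ·(p₁ᵢ/p₀ᵢ) = 25.8781 + 4.5078 + 47.4246 + 35.9381 = 113.7487

113.7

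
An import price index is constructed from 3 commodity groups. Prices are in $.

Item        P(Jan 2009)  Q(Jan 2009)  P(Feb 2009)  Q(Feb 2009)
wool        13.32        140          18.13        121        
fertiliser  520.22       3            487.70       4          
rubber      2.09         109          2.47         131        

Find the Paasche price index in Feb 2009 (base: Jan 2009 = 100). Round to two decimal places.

112.65

Paasche price index uses current-period quantities as weights.
ΣP(Feb 2009)·Q(Feb 2009) = 18.13×121 + 487.70×4 + 2.47×131 = 2193.73 + 1950.8 + 323.57 = 4468.1
ΣP(Jan 2009)·Q(Feb 2009) = 13.32×121 + 520.22×4 + 2.09×131 = 1611.72 + 2080.88 + 273.79 = 3966.39
Index = 4468.1 / 3966.39 × 100 = 112.6490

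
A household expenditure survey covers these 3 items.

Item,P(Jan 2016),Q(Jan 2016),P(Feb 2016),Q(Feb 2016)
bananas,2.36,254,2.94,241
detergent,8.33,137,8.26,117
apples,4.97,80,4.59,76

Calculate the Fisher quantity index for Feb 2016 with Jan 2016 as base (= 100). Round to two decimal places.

89.98

Laspeyres component (base-period weights):
ΣP(Jan 2016)Q(Feb 2016) = 2.36×241 + 8.33×117 + 4.97×76 = 568.76 + 974.61 + 377.72 = 1921.09
ΣP(Jan 2016)Q(Jan 2016) = 2.36×254 + 8.33×137 + 4.97×80 = 599.44 + 1141.21 + 397.6 = 2138.25
L = 1921.09 / 2138.25 × 100 = 89.8440
Paasche component (current-period weights):
ΣP(Feb 2016)Q(Feb 2016) = 2.94×241 + 8.26×117 + 4.59×76 = 708.54 + 966.42 + 348.84 = 2023.8
ΣP(Feb 2016)Q(Jan 2016) = 2.94×254 + 8.26×137 + 4.59×80 = 746.76 + 1131.62 + 367.2 = 2245.58
P = 2023.8 / 2245.58 × 100 = 90.1237
Fisher = √(L × P) = √(89.8440 × 90.1237) = 89.9838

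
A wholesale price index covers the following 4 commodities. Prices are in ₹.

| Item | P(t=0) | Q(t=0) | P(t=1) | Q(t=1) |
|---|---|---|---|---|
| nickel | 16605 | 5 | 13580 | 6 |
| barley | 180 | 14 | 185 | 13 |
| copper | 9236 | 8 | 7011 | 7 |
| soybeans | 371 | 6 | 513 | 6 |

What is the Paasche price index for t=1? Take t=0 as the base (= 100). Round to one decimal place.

80.6

Paasche price index uses current-period quantities as weights.
ΣP(t=1)·Q(t=1) = 13580×6 + 185×13 + 7011×7 + 513×6 = 81480 + 2405 + 49077 + 3078 = 136040
ΣP(t=0)·Q(t=1) = 16605×6 + 180×13 + 9236×7 + 371×6 = 99630 + 2340 + 64652 + 2226 = 168848
Index = 136040 / 168848 × 100 = 80.5695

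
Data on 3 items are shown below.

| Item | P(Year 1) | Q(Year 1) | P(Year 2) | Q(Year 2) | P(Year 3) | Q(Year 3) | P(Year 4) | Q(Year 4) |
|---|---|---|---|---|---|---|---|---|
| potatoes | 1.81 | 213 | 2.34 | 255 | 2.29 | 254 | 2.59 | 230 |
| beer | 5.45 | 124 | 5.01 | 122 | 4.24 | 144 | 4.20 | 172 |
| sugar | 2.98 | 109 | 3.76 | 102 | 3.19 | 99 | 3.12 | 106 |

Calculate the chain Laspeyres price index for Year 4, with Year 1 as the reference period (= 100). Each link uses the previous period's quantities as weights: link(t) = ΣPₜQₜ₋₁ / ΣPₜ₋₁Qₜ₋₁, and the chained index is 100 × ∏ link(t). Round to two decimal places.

Link Year 1→Year 2:
ΣP(Year 2)Q(Year 1) = 2.34×213 + 5.01×124 + 3.76×109 = 498.42 + 621.24 + 409.84 = 1529.5
ΣP(Year 1)Q(Year 1) = 1.81×213 + 5.45×124 + 2.98×109 = 385.53 + 675.8 + 324.82 = 1386.15
link = 1529.5/1386.15 = 1.103416
Link Year 2→Year 3:
ΣP(Year 3)Q(Year 2) = 2.29×255 + 4.24×122 + 3.19×102 = 583.95 + 517.28 + 325.38 = 1426.61
ΣP(Year 2)Q(Year 2) = 2.34×255 + 5.01×122 + 3.76×102 = 596.7 + 611.22 + 383.52 = 1591.44
link = 1426.61/1591.44 = 0.896427
Link Year 3→Year 4:
ΣP(Year 4)Q(Year 3) = 2.59×254 + 4.20×144 + 3.12×99 = 657.86 + 604.8 + 308.88 = 1571.54
ΣP(Year 3)Q(Year 3) = 2.29×254 + 4.24×144 + 3.19×99 = 581.66 + 610.56 + 315.81 = 1508.03
link = 1571.54/1508.03 = 1.042115
Chained index = 100 × 1.103416 × 0.896427 × 1.042115 = 103.0789

103.08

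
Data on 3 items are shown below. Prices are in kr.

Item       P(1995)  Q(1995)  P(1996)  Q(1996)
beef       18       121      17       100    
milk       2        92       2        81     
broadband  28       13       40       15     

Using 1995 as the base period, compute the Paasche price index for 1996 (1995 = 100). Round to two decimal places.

Paasche price index uses current-period quantities as weights.
ΣP(1996)·Q(1996) = 17×100 + 2×81 + 40×15 = 1700 + 162 + 600 = 2462
ΣP(1995)·Q(1996) = 18×100 + 2×81 + 28×15 = 1800 + 162 + 420 = 2382
Index = 2462 / 2382 × 100 = 103.3585

103.36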